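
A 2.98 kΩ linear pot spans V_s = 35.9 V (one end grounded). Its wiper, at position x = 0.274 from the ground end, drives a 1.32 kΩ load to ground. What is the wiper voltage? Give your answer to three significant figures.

V_out ≈ 6.79 V

The pot divides into 2.163 kΩ above the wiper and 0.8165 kΩ below.
(x·R_p) ‖ R_L = 0.5045 kΩ.
Then V_out = V_s · 0.5045/(2.163 + 0.5045) = 6.788 V.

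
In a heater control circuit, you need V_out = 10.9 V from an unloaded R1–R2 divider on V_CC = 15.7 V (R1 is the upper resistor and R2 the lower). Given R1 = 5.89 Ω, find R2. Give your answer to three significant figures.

Required fraction k = V_out/V_CC = 0.6943.
So R2 = R1 · V_out/(V_CC − V_out) = 5.89 × 10.9/(15.7 − 10.9) = 5.89 × 2.271 = 13.38 Ω.

R2 ≈ 13.4 Ω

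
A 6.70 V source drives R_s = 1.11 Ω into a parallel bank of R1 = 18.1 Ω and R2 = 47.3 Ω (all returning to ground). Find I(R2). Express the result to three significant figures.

Equivalent of the parallel group: R_p = 13.09 Ω.
Node voltage V_A = V_s · R_p/(R_s + R_p) = 6.70 × 0.9218 = 6.176 V.
Branch current I = V_A/R2 = 6.176/47.3 = 0.1306 A.

I ≈ 0.131 A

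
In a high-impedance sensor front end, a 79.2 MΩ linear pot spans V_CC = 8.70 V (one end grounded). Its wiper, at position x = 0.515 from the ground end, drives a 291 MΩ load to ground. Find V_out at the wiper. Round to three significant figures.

V_out ≈ 4.20 V

Lower segment x·R_p = 40.79 MΩ; upper segment (1−x)·R_p = 38.41 MΩ.
R_L loads the lower segment: effective lower R = 35.77 MΩ.
V_out = 8.70 × 35.77/(38.41 + 35.77) = 4.195 V.
(Unloaded: V_out = x·V_CC = 4.48 V.)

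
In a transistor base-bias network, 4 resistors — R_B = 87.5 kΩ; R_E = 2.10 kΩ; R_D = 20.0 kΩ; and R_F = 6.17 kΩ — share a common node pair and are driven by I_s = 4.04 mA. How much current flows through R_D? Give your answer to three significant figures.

Conductances: ΣG = 1/87.5 + 1/2.10 + 1/20.0 + 1/6.17 = 0.6997 (1/kΩ).
R_D takes the fraction G_k/ΣG = 0.05000/0.6997 = 0.07146, so I = 4.04 × 0.07146 = 0.2887 mA.

I ≈ 0.289 mA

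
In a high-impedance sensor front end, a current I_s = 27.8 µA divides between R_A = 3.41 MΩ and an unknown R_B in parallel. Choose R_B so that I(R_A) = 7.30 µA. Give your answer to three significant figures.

R_B ≈ 1.21 MΩ

Two-branch current divider: I_A = I_s · R_B/(R_A + R_B).
7.30/27.8 = R_B/(R_A + R_B) → R_B = R_A · (0.2626)/(1 − 0.2626) = 3.41 × 0.3561 = 1.214 MΩ.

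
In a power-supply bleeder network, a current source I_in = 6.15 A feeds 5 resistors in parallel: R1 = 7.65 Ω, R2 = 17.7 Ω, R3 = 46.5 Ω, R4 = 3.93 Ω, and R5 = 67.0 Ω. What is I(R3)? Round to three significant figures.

I ≈ 0.277 A

Conductances: ΣG = 1/7.65 + 1/17.7 + 1/46.5 + 1/3.93 + 1/67.0 = 0.4781 (1/Ω).
By the current-divider rule, I = I_in · G_k/ΣG = 6.15 × 0.04498 = 0.2766 A.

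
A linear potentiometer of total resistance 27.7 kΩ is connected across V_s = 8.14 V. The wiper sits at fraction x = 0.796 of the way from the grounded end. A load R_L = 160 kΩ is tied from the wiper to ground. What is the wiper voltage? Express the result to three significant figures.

V_out ≈ 6.30 V

Split the track: R_lower = x·R_p = 22.05 kΩ, R_upper = (1−x)·R_p = 5.651 kΩ.
(x·R_p) ‖ R_L = 19.38 kΩ.
Then V_out = V_s · 19.38/(5.651 + 19.38) = 6.302 V.
(Unloaded: V_out = x·V_s = 6.48 V.)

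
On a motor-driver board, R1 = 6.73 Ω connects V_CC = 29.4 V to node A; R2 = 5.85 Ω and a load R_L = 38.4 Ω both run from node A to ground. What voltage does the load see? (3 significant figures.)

V_out ≈ 12.6 V

R2 ‖ R_L = (5.85 × 38.4)/(5.85 + 38.4) = 5.077 Ω.
Then V_out = V_CC · R2'/(R1 + R2') = 29.4 × 5.077/11.81 = 12.64 V.
(Unloaded it would be 13.7 V; the load pulls it down.)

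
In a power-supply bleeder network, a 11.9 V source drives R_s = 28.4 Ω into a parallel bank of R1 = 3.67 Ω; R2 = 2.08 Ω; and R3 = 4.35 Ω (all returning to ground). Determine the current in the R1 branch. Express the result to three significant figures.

Equivalent of the parallel group: R_p = 1.017 Ω.
V_A by voltage divider: V_A = 11.9 × 1.017/(28.4 + 1.017) = 0.4115 V.
I(R1) = V_A / R1 = 0.4115/3.67 = 0.1121 A.

I ≈ 0.112 A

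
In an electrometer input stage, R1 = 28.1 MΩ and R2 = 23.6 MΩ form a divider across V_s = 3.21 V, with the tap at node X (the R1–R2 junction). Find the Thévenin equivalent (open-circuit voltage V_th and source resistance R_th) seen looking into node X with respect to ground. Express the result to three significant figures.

V_th ≈ 1.47 V, R_th ≈ 12.8 MΩ

Open-circuit (no load on X): V_th = V_s · R2/(R1 + R2) = 3.21 × 23.6/(28.10 + 23.6) = 1.465 V.
With V_s suppressed (replaced by a short), R_th = R1 ‖ R2 = (28.10 × 23.6)/(28.10 + 23.6) = 12.83 MΩ.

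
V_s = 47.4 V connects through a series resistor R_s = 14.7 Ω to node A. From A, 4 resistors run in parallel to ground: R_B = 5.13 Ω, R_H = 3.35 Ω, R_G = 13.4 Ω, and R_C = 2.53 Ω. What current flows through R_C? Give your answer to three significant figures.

I ≈ 1.24 A

Parallel bank: R_p = 1/(1/5.13 + 1/3.35 + 1/13.4 + 1/2.53) = 1.038 Ω.
V_A = 47.4 × 1.038/15.74 = 3.126 V.
I(R_C) = V_A / R_C = 3.126/2.53 = 1.236 A.
(Equivalently: I_total = 3.012 A, then current-divider fraction G_k/ΣG = 0.4103.)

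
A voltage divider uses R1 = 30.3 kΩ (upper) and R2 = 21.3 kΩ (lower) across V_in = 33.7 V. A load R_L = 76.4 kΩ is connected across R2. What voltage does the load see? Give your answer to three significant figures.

The load sits in parallel with R2, giving an effective lower resistance R2' = R2·R_L/(R2+R_L) = 16.66 kΩ.
Voltage divider with the loaded lower leg: V_out = 33.7 × 16.66/(30.3 + 16.66) = 33.7 × 0.3547 = 11.95 V.

V_out ≈ 12.0 V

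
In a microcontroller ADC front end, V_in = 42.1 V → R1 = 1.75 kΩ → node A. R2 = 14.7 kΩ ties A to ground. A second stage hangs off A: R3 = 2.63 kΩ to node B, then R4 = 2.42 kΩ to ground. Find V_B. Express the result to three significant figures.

V_B ≈ 13.8 V

Looking into the second stage from A: R3 + R4 = 5.050 kΩ appears in parallel with R2.
Effective lower resistance at A: R2 ‖ 5.050 = 3.759 kΩ.
First divider: V_A = V_in · 3.759/(1.75 + 3.759) = 28.73 V.
Stage 2 is unloaded, so V_B = V_A · R4/(R3+R4) = 28.73 × 2.42/5.050 = 13.77 V.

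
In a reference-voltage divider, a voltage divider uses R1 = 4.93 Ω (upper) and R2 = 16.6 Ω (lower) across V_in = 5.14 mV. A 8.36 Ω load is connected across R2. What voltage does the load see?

V_out ≈ 2.72 mV

R2 ‖ R_L = (16.6 × 8.36)/(16.6 + 8.36) = 5.560 Ω.
Now apply the divider: V_out = 5.14 × 0.5300 = 2.724 mV.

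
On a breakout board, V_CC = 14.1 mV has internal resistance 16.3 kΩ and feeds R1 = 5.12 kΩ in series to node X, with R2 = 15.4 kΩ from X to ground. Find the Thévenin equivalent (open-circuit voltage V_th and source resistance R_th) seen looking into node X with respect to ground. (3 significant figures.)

V_th ≈ 5.90 mV, R_th ≈ 8.96 kΩ

R1' = 16.3 + 5.12 = 21.42 kΩ (source resistance + R1).
With X open, the divider is unloaded: V_th = 14.1 × 15.4/36.82 = 5.897 mV.
With V_CC suppressed (replaced by a short), R_th = R1' ‖ R2 = (21.42 × 15.4)/(21.42 + 15.4) = 8.959 kΩ.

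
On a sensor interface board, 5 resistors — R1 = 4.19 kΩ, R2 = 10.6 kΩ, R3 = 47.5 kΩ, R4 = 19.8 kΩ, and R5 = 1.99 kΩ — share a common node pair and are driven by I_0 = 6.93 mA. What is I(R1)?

Conductances: ΣG = 1/4.19 + 1/10.6 + 1/47.5 + 1/19.8 + 1/1.99 = 0.9071 (1/kΩ).
Current divider: I(R1) = I_0 · G_k/ΣG = 6.93 × (0.2387/0.9071) = 6.93 × 0.2631 = 1.823 mA.

I ≈ 1.82 mA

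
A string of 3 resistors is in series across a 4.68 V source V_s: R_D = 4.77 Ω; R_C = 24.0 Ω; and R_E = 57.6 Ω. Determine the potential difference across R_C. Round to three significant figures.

Total series resistance ΣR = 4.77 + 24.0 + 57.6 = 86.37 Ω.
Voltage divider: V = V_s · (24.00 / 86.37) = 4.68 × 0.2779 = 1.300 V.

V ≈ 1.30 V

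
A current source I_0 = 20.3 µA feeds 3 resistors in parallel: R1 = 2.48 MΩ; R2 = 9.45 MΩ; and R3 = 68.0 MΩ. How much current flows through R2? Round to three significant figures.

I ≈ 4.10 µA

Conductances: ΣG = 1/2.48 + 1/9.45 + 1/68.0 = 0.5238 (1/MΩ).
Current divider: I(R2) = I_0 · G_k/ΣG = 20.3 × (0.1058/0.5238) = 20.3 × 0.2020 = 4.101 µA.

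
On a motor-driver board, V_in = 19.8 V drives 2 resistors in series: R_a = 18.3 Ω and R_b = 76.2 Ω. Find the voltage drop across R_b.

Total series resistance ΣR = 18.3 + 76.2 = 94.50 Ω.
Voltage divider: V = V_in · (76.20 / 94.50) = 19.8 × 0.8063 = 15.97 V.

V ≈ 16.0 V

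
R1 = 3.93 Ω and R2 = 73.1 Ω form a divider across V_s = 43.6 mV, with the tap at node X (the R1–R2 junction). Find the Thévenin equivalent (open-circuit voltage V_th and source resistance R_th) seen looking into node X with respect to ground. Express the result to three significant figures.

V_th ≈ 41.4 mV, R_th ≈ 3.73 Ω

V_th is the unloaded tap voltage: V_s · R2/(R1+R2) = 43.6 × 0.9490 = 41.38 mV.
Zeroing V_s shorts the top of R1 to ground, so R_th = R1 ‖ R2 = 3.729 Ω.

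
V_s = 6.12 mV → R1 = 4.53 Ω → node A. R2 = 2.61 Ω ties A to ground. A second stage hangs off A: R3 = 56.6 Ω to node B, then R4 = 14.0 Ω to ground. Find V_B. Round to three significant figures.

V_B ≈ 0.433 mV

The second stage (R3 + R4 = 70.60 Ω) loads node A in parallel with R2.
R2 ‖ (R3+R4) = 2.517 Ω.
First divider: V_A = V_s · 2.517/(4.53 + 2.517) = 2.186 mV.
V_B = V_A × 0.1983 = 0.4335 mV.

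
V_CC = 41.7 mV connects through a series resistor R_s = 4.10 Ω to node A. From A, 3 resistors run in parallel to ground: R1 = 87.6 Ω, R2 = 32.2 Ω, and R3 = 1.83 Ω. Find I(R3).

I ≈ 6.67 mA

Combine the parallel branches: R_p = (1/87.6 + 1/32.2 + 1/1.83)⁻¹ = 1.698 Ω.
V_A = 41.7 × 1.698/5.798 = 12.21 mV.
I(R3) = V_A / R3 = 12.21/1.83 = 6.673 mA.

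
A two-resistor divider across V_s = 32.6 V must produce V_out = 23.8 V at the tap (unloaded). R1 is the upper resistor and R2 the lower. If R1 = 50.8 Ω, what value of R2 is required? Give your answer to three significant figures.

Required fraction k = V_out/V_s = 0.7301.
So R2 = R1 · V_out/(V_s − V_out) = 50.8 × 23.8/(32.6 − 23.8) = 50.8 × 2.705 = 137.4 Ω.

R2 ≈ 137 Ω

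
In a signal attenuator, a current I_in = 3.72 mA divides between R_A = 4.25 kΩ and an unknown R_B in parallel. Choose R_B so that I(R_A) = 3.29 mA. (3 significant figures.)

Two-branch current divider: I_A = I_in · R_B/(R_A + R_B).
3.29/3.72 = R_B/(R_A + R_B) → R_B = R_A · (0.8844)/(1 − 0.8844) = 4.25 × 7.651 = 32.52 kΩ.

R_B ≈ 32.5 kΩ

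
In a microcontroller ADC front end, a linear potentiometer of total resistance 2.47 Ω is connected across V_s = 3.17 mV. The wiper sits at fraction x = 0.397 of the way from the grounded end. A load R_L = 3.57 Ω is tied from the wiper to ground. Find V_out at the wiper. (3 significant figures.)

Lower segment x·R_p = 0.9806 Ω; upper segment (1−x)·R_p = 1.489 Ω.
(x·R_p) ‖ R_L = 0.7693 Ω.
V_out = 3.17 × 0.7693/(1.489 + 0.7693) = 1.080 mV.

V_out ≈ 1.08 mV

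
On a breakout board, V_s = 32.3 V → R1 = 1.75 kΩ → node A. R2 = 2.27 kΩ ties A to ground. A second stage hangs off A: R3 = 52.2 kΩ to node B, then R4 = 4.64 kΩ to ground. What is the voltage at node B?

V_B ≈ 1.46 V

Node A sees R2 in parallel with the series input of stage 2, R3 + R4 = 56.84 kΩ.
Effective lower resistance at A: R2 ‖ 56.84 = 2.183 kΩ.
So V_A = 32.3 × 0.5550 = 17.93 V.
V_B = V_A × 0.08163 = 1.463 V.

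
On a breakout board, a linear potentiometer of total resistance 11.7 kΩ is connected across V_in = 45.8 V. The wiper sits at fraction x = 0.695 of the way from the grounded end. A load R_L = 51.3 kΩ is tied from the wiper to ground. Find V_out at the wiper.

V_out ≈ 30.4 V

Split the track: R_lower = x·R_p = 8.131 kΩ, R_upper = (1−x)·R_p = 3.569 kΩ.
Lower segment in parallel with the load: 8.131 ‖ 51.3 = 7.019 kΩ.
Then V_out = V_in · 7.019/(3.569 + 7.019) = 30.36 V.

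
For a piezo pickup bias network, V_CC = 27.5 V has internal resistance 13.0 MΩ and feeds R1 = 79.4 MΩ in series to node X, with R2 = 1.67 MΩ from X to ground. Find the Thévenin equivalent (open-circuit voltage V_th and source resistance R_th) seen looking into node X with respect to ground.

V_th ≈ 0.488 V, R_th ≈ 1.64 MΩ

R1' = 13.0 + 79.4 = 92.40 MΩ (source resistance + R1).
With X open, the divider is unloaded: V_th = 27.5 × 1.67/94.07 = 0.4882 V.
Looking into X with the source shorted: R_th = R1'·R2/(R1'+R2) = 92.40 × 1.67/94.07 = 1.640 MΩ.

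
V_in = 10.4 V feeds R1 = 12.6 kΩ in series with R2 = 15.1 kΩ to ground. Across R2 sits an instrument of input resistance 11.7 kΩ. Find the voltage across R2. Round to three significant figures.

V_out ≈ 3.57 V

R2 ‖ R_L = (15.1 × 11.7)/(15.1 + 11.7) = 6.592 kΩ.
Now apply the divider: V_out = 10.4 × 0.3435 = 3.572 V.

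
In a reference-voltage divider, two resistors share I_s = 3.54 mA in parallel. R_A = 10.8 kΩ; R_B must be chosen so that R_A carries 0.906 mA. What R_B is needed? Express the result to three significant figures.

The fraction through R_A equals R_B/(R_A+R_B).
0.906/3.54 = R_B/(R_A + R_B) → R_B = R_A · (0.2559)/(1 − 0.2559) = 10.8 × 0.3440 = 3.715 kΩ.

R_B ≈ 3.71 kΩ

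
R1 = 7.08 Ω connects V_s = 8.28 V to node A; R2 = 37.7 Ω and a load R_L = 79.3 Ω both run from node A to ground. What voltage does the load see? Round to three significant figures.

R2 ‖ R_L = (37.7 × 79.3)/(37.7 + 79.3) = 25.55 Ω.
Then V_out = V_s · R2'/(R1 + R2') = 8.28 × 25.55/32.63 = 6.484 V.

V_out ≈ 6.48 V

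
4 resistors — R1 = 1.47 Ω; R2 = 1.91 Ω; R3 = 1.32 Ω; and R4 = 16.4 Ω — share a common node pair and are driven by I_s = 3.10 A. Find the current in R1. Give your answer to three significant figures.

I ≈ 1.04 A

Total conductance ΣG = 1/1.47 + 1/1.91 + 1/1.32 + 1/16.4 = 2.022 (units of 1/Ω).
R1 takes the fraction G_k/ΣG = 0.6803/2.022 = 0.3364, so I = 3.10 × 0.3364 = 1.043 A.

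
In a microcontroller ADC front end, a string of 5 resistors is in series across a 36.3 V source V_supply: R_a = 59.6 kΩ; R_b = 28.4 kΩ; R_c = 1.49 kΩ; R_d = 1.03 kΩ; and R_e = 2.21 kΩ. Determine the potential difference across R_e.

V ≈ 0.865 V

Series total: ΣR = 59.6 + 28.4 + 1.49 + 1.03 + 2.21 = 92.73 kΩ.
By the voltage-divider rule, V = 36.3 × 2.210/92.73 = 0.8651 V.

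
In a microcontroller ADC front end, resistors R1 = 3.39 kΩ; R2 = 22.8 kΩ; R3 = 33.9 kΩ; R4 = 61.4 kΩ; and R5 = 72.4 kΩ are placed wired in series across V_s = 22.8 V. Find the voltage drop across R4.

Total series resistance ΣR = 3.39 + 22.8 + 33.9 + 61.4 + 72.4 = 193.9 kΩ.
Voltage divider: V = V_s · (61.40 / 193.9) = 22.8 × 0.3167 = 7.220 V.

V ≈ 7.22 V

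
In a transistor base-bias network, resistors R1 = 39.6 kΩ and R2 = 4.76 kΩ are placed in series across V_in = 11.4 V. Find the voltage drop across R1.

Total series resistance ΣR = 39.6 + 4.76 = 44.36 kΩ.
Voltage divider: V = V_in · (39.60 / 44.36) = 11.4 × 0.8927 = 10.18 V.

V ≈ 10.2 V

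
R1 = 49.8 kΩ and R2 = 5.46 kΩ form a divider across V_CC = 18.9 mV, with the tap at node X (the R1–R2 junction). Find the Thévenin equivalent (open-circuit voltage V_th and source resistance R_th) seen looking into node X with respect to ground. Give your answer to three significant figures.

With X open, the divider is unloaded: V_th = 18.9 × 5.46/55.26 = 1.867 mV.
With V_CC suppressed (replaced by a short), R_th = R1 ‖ R2 = (49.80 × 5.46)/(49.80 + 5.46) = 4.921 kΩ.

V_th ≈ 1.87 mV, R_th ≈ 4.92 kΩ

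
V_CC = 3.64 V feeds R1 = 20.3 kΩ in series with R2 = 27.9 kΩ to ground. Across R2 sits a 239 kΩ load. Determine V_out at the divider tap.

V_out ≈ 2.01 V

The load sits in parallel with R2, giving an effective lower resistance R2' = R2·R_L/(R2+R_L) = 24.98 kΩ.
Then V_out = V_CC · R2'/(R1 + R2') = 3.64 × 24.98/45.28 = 2.008 V.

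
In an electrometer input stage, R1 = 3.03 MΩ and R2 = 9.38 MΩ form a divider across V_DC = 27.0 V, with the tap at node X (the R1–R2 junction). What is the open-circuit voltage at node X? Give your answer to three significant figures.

V_th is the unloaded tap voltage: V_DC · R2/(R1+R2) = 27.0 × 0.7558 = 20.41 V.

V_th ≈ 20.4 V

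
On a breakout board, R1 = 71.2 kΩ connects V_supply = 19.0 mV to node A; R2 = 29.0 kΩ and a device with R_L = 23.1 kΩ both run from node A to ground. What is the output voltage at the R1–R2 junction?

V_out ≈ 2.91 mV

The load sits in parallel with R2, giving an effective lower resistance R2' = R2·R_L/(R2+R_L) = 12.86 kΩ.
Voltage divider with the loaded lower leg: V_out = 19.0 × 12.86/(71.2 + 12.86) = 19.0 × 0.1530 = 2.906 mV.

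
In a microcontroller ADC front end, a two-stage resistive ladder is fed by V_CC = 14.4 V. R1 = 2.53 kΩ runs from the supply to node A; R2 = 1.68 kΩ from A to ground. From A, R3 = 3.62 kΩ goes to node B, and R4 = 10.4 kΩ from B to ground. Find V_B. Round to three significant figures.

V_B ≈ 3.98 V

Node A sees R2 in parallel with the series input of stage 2, R3 + R4 = 14.02 kΩ.
Effective lower resistance at A: R2 ‖ 14.02 = 1.500 kΩ.
V_A = 14.4 × 1.500/(2.53 + 1.500) = 5.360 V.
Then the unloaded second divider: V_B = V_A × R4/(R3+R4) = 5.360 × 0.7418 = 3.976 V.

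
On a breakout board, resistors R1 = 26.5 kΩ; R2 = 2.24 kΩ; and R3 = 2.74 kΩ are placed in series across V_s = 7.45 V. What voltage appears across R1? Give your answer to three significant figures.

ΣR = 26.5 + 2.24 + 2.74 = 31.48 kΩ.
By the voltage-divider rule, V = 7.45 × 26.50/31.48 = 6.271 V.

V ≈ 6.27 V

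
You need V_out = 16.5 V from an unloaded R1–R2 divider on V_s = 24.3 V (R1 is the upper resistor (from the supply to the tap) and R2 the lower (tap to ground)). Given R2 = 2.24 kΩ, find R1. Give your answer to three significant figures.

V_out/V_s = R2/(R1+R2) = 0.6790.
Rearranging, R1 = R2·(1−k)/k = 2.24 × 0.4727 = 1.059 kΩ.

R1 ≈ 1.06 kΩ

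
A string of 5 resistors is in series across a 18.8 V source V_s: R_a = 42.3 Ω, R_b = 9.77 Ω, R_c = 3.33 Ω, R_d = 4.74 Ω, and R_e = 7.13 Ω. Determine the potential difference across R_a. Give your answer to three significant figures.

Series total: ΣR = 42.3 + 9.77 + 3.33 + 4.74 + 7.13 = 67.27 Ω.
By the voltage-divider rule, V = 18.8 × 42.30/67.27 = 11.82 V.

V ≈ 11.8 V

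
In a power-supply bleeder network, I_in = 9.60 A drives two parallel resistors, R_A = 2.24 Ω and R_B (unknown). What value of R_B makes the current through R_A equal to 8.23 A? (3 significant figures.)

Two-branch current divider: I_A = I_in · R_B/(R_A + R_B).
With f = 0.8573, R_B = R_A · f/(1−f) = 2.24 × 6.007 = 13.46 Ω.

R_B ≈ 13.5 Ω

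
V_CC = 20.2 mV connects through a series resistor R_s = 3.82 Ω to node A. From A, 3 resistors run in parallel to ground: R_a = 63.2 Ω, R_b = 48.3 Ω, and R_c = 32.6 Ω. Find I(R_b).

I ≈ 0.333 mA

Parallel bank: R_p = 1/(1/63.2 + 1/48.3 + 1/32.6) = 14.88 Ω.
Node voltage V_A = V_CC · R_p/(R_s + R_p) = 20.2 × 0.7957 = 16.07 mV.
Branch current I = V_A/R_b = 16.07/48.3 = 0.3328 mA.
(Equivalently: I_total = 1.080 mA, then current-divider fraction G_k/ΣG = 0.3081.)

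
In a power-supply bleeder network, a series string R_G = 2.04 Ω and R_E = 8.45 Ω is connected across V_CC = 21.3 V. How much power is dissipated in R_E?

ΣR = 10.49 Ω → I = 21.3/10.49 = 2.031 A.
P = I²R = 4.123 × 8.45 = 34.84 W.

P ≈ 34.8 W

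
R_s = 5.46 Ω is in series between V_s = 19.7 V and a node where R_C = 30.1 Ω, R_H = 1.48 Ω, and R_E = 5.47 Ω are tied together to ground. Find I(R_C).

Combine the parallel branches: R_p = (1/30.1 + 1/1.48 + 1/5.47)⁻¹ = 1.121 Ω.
V_A = 19.7 × 1.121/6.581 = 3.357 V.
I(R_C) = V_A / R_C = 3.357/30.1 = 0.1115 A.

I ≈ 0.112 A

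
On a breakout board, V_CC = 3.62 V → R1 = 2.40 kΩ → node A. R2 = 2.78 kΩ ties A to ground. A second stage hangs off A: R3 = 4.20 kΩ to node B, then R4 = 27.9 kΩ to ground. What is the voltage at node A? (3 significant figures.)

V_A ≈ 1.87 V

Looking into the second stage from A: R3 + R4 = 32.10 kΩ appears in parallel with R2.
Effective lower resistance at A: R2 ‖ 32.10 = 2.558 kΩ.
So V_A = 3.62 × 0.5160 = 1.868 V.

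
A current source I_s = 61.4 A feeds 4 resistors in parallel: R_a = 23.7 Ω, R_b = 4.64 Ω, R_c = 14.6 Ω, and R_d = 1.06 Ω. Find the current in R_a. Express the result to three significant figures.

I ≈ 2.04 A

ΣG = 1/23.7 + 1/4.64 + 1/14.6 + 1/1.06 = 1.270.
Current divider: I(R_a) = I_s · G_k/ΣG = 61.4 × (0.04219/1.270) = 61.4 × 0.03323 = 2.041 A.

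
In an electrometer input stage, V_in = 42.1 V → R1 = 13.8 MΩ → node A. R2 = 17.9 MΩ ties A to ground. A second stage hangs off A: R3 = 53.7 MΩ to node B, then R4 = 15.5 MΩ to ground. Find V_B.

V_B ≈ 4.79 V

The second stage (R3 + R4 = 69.20 MΩ) loads node A in parallel with R2.
R2 ‖ (R3+R4) = 14.22 MΩ.
So V_A = 42.1 × 0.5075 = 21.37 V.
Then the unloaded second divider: V_B = V_A × R4/(R3+R4) = 21.37 × 0.2240 = 4.786 V.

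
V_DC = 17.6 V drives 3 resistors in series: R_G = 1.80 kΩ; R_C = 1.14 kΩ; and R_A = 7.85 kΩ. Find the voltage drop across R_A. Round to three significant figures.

V ≈ 12.8 V

Total series resistance ΣR = 1.80 + 1.14 + 7.85 = 10.79 kΩ.
V = V_DC · R/ΣR = 17.6 × 0.7275 = 12.80 V.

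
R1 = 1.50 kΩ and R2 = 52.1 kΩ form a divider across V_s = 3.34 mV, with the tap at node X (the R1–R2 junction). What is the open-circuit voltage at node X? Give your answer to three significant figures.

V_th ≈ 3.25 mV

With X open, the divider is unloaded: V_th = 3.34 × 52.1/53.60 = 3.247 mV.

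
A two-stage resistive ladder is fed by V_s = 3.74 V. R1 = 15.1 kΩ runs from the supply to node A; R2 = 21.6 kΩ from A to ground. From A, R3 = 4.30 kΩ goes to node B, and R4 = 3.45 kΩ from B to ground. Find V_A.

The second stage (R3 + R4 = 7.750 kΩ) loads node A in parallel with R2.
R2 ‖ (R3+R4) = 5.704 kΩ.
First divider: V_A = V_s · 5.704/(15.1 + 5.704) = 1.025 V.

V_A ≈ 1.03 V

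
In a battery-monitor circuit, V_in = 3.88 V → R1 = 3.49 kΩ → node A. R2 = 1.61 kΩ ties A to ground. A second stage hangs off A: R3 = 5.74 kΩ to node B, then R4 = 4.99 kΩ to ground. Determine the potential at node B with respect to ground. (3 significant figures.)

Node A sees R2 in parallel with the series input of stage 2, R3 + R4 = 10.73 kΩ.
R2 ‖ (R3+R4) = 1.400 kΩ.
First divider: V_A = V_in · 1.400/(3.49 + 1.400) = 1.111 V.
Then the unloaded second divider: V_B = V_A × R4/(R3+R4) = 1.111 × 0.4651 = 0.5166 V.

V_B ≈ 0.517 V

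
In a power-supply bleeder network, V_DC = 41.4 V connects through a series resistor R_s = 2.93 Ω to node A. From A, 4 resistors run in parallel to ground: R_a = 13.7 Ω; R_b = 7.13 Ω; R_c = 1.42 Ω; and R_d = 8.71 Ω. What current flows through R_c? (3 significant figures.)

Combine the parallel branches: R_p = (1/13.7 + 1/7.13 + 1/1.42 + 1/8.71)⁻¹ = 0.9687 Ω.
Node voltage V_A = V_DC · R_p/(R_s + R_p) = 41.4 × 0.2485 = 10.29 V.
Branch current I = V_A/R_c = 10.29/1.42 = 7.244 A.

I ≈ 7.24 A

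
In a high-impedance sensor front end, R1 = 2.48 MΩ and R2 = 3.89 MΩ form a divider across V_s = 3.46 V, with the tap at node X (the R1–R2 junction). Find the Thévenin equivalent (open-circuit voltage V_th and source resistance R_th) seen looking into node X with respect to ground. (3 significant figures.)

Open-circuit (no load on X): V_th = V_s · R2/(R1 + R2) = 3.46 × 3.89/(2.480 + 3.89) = 2.113 V.
Looking into X with the source shorted: R_th = R1·R2/(R1+R2) = 2.480 × 3.89/6.370 = 1.514 MΩ.

V_th ≈ 2.11 V, R_th ≈ 1.51 MΩ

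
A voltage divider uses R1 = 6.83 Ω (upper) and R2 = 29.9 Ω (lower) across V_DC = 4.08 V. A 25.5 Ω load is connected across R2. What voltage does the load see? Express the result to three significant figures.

V_out ≈ 2.73 V

The load sits in parallel with R2, giving an effective lower resistance R2' = R2·R_L/(R2+R_L) = 13.76 Ω.
Then V_out = V_DC · R2'/(R1 + R2') = 4.08 × 13.76/20.59 = 2.727 V.
(Unloaded it would be 3.32 V; the load pulls it down.)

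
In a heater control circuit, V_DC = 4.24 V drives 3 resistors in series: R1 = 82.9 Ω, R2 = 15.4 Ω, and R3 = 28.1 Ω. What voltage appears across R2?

Total series resistance ΣR = 82.9 + 15.4 + 28.1 = 126.4 Ω.
Voltage divider: V = V_DC · (15.40 / 126.4) = 4.24 × 0.1218 = 0.5166 V.

V ≈ 0.517 V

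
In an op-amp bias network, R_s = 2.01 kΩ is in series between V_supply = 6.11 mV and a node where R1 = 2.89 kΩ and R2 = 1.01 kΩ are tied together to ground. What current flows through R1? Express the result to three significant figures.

I ≈ 0.574 µA

Equivalent of the parallel group: R_p = 0.7484 kΩ.
V_A by voltage divider: V_A = 6.11 × 0.7484/(2.01 + 0.7484) = 1.658 mV.
I(R1) = V_A / R1 = 1.658/2.89 = 0.5736 µA.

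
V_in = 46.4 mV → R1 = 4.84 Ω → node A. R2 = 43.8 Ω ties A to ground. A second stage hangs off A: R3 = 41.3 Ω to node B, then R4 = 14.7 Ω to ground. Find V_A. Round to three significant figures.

V_A ≈ 38.8 mV

The second stage (R3 + R4 = 56.00 Ω) loads node A in parallel with R2.
R2 ‖ (R3+R4) = 24.58 Ω.
So V_A = 46.4 × 0.8355 = 38.77 mV.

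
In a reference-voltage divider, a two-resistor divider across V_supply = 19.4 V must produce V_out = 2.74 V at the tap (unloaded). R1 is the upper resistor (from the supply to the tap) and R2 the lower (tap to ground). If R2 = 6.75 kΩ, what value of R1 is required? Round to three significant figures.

The divider ratio is R2/(R1+R2) = 2.74/19.4 = 0.1412.
So R1 = R2 · (V_supply/V_out − 1) = 6.75 × (19.4/2.74 − 1) = 6.75 × 6.080 = 41.04 kΩ.

R1 ≈ 41.0 kΩ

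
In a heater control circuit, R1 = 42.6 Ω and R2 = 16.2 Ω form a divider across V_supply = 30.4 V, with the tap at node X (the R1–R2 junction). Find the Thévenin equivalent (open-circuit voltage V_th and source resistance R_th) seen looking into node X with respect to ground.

Open-circuit (no load on X): V_th = V_supply · R2/(R1 + R2) = 30.4 × 16.2/(42.60 + 16.2) = 8.376 V.
Zeroing V_supply shorts the top of R1 to ground, so R_th = R1 ‖ R2 = 11.74 Ω.

V_th ≈ 8.38 V, R_th ≈ 11.7 Ω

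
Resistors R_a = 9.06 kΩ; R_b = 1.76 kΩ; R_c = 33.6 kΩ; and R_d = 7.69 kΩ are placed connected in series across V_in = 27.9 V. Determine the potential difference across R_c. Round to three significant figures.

ΣR = 9.06 + 1.76 + 33.6 + 7.69 = 52.11 kΩ.
By the voltage-divider rule, V = 27.9 × 33.60/52.11 = 17.99 V.

V ≈ 18.0 V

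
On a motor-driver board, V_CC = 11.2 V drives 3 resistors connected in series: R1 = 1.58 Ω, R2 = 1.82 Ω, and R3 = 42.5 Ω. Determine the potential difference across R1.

Total series resistance ΣR = 1.58 + 1.82 + 42.5 = 45.90 Ω.
V = V_CC · R/ΣR = 11.2 × 0.03442 = 0.3855 V.

V ≈ 0.386 V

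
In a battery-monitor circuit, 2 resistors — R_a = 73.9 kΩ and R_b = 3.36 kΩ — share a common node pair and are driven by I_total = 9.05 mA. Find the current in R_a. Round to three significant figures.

With just two branches, the current splits inversely with resistance.
So I = 9.05 × 3.36/77.26 = 0.3936 mA.

I ≈ 0.394 mA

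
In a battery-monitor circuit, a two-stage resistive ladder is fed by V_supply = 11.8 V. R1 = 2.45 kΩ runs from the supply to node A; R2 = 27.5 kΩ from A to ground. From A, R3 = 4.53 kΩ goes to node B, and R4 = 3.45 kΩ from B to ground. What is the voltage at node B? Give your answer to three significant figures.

V_B ≈ 3.65 V

The second stage (R3 + R4 = 7.980 kΩ) loads node A in parallel with R2.
R2 ‖ (R3+R4) = 6.185 kΩ.
First divider: V_A = V_supply · 6.185/(2.45 + 6.185) = 8.452 V.
Stage 2 is unloaded, so V_B = V_A · R4/(R3+R4) = 8.452 × 3.45/7.980 = 3.654 V.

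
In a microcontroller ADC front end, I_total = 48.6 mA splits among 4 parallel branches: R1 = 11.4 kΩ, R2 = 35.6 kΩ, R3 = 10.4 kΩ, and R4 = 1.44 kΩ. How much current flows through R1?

I ≈ 4.70 mA

Conductances: ΣG = 1/11.4 + 1/35.6 + 1/10.4 + 1/1.44 = 0.9064 (1/kΩ).
Current divider: I(R1) = I_total · G_k/ΣG = 48.6 × (0.08772/0.9064) = 48.6 × 0.09678 = 4.703 mA.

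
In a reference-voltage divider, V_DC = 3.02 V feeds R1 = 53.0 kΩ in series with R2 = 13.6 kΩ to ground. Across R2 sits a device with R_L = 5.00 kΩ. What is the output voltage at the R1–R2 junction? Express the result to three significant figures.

V_out ≈ 0.195 V

The load sits in parallel with R2, giving an effective lower resistance R2' = R2·R_L/(R2+R_L) = 3.656 kΩ.
Voltage divider with the loaded lower leg: V_out = 3.02 × 3.656/(53.0 + 3.656) = 3.02 × 0.06453 = 0.1949 V.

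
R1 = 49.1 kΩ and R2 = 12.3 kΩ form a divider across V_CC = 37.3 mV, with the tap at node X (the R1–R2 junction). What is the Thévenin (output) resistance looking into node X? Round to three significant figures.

Zeroing V_CC shorts the top of R1 to ground, so R_th = R1 ‖ R2 = 9.836 kΩ.

R_th ≈ 9.84 kΩ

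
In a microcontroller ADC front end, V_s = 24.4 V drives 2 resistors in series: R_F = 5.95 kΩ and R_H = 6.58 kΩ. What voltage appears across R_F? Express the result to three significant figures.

V ≈ 11.6 V

Total series resistance ΣR = 5.95 + 6.58 = 12.53 kΩ.
By the voltage-divider rule, V = 24.4 × 5.950/12.53 = 11.59 V.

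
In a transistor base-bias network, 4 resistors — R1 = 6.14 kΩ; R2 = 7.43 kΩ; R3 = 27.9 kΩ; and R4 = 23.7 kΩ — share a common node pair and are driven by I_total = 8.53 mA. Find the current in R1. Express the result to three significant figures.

I ≈ 3.70 mA

Total conductance ΣG = 1/6.14 + 1/7.43 + 1/27.9 + 1/23.7 = 0.3755 (units of 1/kΩ).
By the current-divider rule, I = I_total · G_k/ΣG = 8.53 × 0.4337 = 3.700 mA.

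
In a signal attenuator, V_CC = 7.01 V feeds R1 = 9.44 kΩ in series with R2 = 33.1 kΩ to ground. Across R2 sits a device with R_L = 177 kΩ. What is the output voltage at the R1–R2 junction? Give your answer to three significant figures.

V_out ≈ 5.24 V

R2 ‖ R_L = (33.1 × 177)/(33.1 + 177) = 27.89 kΩ.
Then V_out = V_CC · R2'/(R1 + R2') = 7.01 × 27.89/37.33 = 5.237 V.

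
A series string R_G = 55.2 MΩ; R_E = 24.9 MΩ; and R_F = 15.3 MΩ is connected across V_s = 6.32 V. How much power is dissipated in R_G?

The common current is I = 6.32/95.40 = 0.06625 µA.
P(R_G) = I²·R_G = (0.06625)² × 55.2 = 0.2423 µW.

P ≈ 0.242 µW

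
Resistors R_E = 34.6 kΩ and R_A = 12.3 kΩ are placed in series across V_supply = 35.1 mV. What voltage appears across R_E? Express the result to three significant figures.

V ≈ 25.9 mV

ΣR = 34.6 + 12.3 = 46.90 kΩ.
V = V_supply · R/ΣR = 35.1 × 0.7377 = 25.89 mV.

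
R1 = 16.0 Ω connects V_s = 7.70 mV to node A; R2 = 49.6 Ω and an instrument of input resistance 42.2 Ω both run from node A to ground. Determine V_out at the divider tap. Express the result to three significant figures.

V_out ≈ 4.52 mV

The load sits in parallel with R2, giving an effective lower resistance R2' = R2·R_L/(R2+R_L) = 22.80 Ω.
Voltage divider with the loaded lower leg: V_out = 7.70 × 22.80/(16.0 + 22.80) = 7.70 × 0.5876 = 4.525 mV.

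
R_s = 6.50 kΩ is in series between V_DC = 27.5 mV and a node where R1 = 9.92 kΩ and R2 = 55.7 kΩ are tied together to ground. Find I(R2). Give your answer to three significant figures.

Parallel bank: R_p = 1/(1/9.92 + 1/55.7) = 8.420 kΩ.
V_A by voltage divider: V_A = 27.5 × 8.420/(6.50 + 8.420) = 15.52 mV.
I(R2) = V_A / R2 = 15.52/55.7 = 0.2786 µA.
(Equivalently: I_total = 1.843 µA, then current-divider fraction G_k/ΣG = 0.1512.)

I ≈ 0.279 µA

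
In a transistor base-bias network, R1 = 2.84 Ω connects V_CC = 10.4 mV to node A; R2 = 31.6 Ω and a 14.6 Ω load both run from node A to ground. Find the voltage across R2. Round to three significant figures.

The load sits in parallel with R2, giving an effective lower resistance R2' = R2·R_L/(R2+R_L) = 9.986 Ω.
Now apply the divider: V_out = 10.4 × 0.7786 = 8.097 mV.

V_out ≈ 8.10 mV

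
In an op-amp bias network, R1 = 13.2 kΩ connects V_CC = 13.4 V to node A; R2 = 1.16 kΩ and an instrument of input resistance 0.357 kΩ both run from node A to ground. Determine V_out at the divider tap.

R2 ‖ R_L = (1.16 × 0.357)/(1.16 + 0.357) = 0.2730 kΩ.
Voltage divider with the loaded lower leg: V_out = 13.4 × 0.2730/(13.2 + 0.2730) = 13.4 × 0.02026 = 0.2715 V.
(Unloaded it would be 1.08 V; the load pulls it down.)

V_out ≈ 0.272 V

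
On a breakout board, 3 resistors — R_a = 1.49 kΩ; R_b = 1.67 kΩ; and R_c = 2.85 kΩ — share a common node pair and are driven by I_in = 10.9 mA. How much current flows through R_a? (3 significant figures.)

I ≈ 4.51 mA

ΣG = 1/1.49 + 1/1.67 + 1/2.85 = 1.621.
By the current-divider rule, I = I_in · G_k/ΣG = 10.9 × 0.4141 = 4.513 mA.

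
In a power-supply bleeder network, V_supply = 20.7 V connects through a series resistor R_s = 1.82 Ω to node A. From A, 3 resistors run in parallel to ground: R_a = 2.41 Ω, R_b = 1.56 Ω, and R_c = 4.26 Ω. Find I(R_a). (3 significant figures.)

Equivalent of the parallel group: R_p = 0.7748 Ω.
V_A = 20.7 × 0.7748/2.595 = 6.181 V.
I(R_a) = V_A / R_a = 6.181/2.41 = 2.565 A.

I ≈ 2.56 A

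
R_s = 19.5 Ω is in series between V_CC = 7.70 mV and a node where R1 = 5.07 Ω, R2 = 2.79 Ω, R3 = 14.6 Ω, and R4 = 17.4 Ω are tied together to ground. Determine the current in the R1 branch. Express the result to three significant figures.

Parallel bank: R_p = 1/(1/5.07 + 1/2.79 + 1/14.6 + 1/17.4) = 1.467 Ω.
V_A by voltage divider: V_A = 7.70 × 1.467/(19.5 + 1.467) = 0.5388 mV.
I(R1) = V_A / R1 = 0.5388/5.07 = 0.1063 mA.
(Check via current divider: I_total = 0.3672 mA; share G_k/ΣG = 0.2894 → same result.)

I ≈ 0.106 mA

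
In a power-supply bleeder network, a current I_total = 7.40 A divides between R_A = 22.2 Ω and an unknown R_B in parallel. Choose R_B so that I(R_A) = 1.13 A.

R_B ≈ 4.00 Ω

The fraction through R_A equals R_B/(R_A+R_B).
1.13/7.40 = R_B/(R_A + R_B) → R_B = R_A · (0.1527)/(1 − 0.1527) = 22.2 × 0.1802 = 4.001 Ω.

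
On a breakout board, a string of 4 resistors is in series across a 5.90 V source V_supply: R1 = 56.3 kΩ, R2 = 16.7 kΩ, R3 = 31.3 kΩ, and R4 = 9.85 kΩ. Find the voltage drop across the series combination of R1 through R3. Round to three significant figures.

Total series resistance ΣR = 56.3 + 16.7 + 31.3 + 9.85 = 114.1 kΩ.
R_{R1..R3} = 56.3 + 16.7 + 31.3 = 104.3 kΩ.
V = V_supply · R/ΣR = 5.90 × 0.9137 = 5.391 V.

V ≈ 5.39 V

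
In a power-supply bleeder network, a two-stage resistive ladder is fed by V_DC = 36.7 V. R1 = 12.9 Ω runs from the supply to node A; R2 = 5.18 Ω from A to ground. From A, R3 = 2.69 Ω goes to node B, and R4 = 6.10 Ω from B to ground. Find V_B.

V_B ≈ 5.14 V

Node A sees R2 in parallel with the series input of stage 2, R3 + R4 = 8.790 Ω.
Effective lower resistance at A: R2 ‖ 8.790 = 3.259 Ω.
First divider: V_A = V_DC · 3.259/(12.9 + 3.259) = 7.402 V.
V_B = V_A × 0.6940 = 5.137 V.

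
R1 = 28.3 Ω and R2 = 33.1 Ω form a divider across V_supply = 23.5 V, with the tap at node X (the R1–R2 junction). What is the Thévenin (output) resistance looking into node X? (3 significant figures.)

R_th ≈ 15.3 Ω

Looking into X with the source shorted: R_th = R1·R2/(R1+R2) = 28.30 × 33.1/61.40 = 15.26 Ω.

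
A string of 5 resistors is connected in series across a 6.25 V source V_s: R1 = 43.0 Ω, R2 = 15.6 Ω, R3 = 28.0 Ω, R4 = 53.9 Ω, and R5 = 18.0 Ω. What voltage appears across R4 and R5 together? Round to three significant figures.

ΣR = 43.0 + 15.6 + 28.0 + 53.9 + 18.0 = 158.5 Ω.
R_{R4..R5} = 53.9 + 18.0 = 71.90 Ω.
V = V_s · R/ΣR = 6.25 × 0.4536 = 2.835 V.

V ≈ 2.84 V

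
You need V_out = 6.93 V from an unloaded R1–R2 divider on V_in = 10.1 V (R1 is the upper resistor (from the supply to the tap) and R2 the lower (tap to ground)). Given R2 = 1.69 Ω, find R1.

R1 ≈ 0.773 Ω

V_out/V_in = R2/(R1+R2) = 0.6861.
Rearranging, R1 = R2·(1−k)/k = 1.69 × 0.4574 = 0.7731 Ω.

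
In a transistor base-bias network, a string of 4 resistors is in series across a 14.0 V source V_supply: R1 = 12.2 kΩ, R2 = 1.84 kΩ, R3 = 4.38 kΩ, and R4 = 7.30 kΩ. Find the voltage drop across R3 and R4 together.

Series total: ΣR = 12.2 + 1.84 + 4.38 + 7.30 = 25.72 kΩ.
R_{R3..R4} = 4.38 + 7.30 = 11.68 kΩ.
By the voltage-divider rule, V = 14.0 × 11.68/25.72 = 6.358 V.

V ≈ 6.36 V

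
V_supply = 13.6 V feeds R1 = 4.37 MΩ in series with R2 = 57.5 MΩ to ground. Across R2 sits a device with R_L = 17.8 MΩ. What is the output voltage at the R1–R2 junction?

The load sits in parallel with R2, giving an effective lower resistance R2' = R2·R_L/(R2+R_L) = 13.59 MΩ.
Now apply the divider: V_out = 13.6 × 0.7567 = 10.29 V.

V_out ≈ 10.3 V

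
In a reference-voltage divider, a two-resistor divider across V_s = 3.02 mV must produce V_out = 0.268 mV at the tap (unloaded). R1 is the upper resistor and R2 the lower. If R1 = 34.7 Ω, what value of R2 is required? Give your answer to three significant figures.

R2 ≈ 3.38 Ω

Required fraction k = V_out/V_s = 0.08874.
R2 = R1 · 0.08874/(1 − 0.08874) = 3.379 Ω.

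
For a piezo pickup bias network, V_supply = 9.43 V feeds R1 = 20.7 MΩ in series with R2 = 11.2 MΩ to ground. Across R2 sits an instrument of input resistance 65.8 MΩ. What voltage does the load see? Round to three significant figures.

First combine the lower leg with the load: R2 ‖ R_L = 9.571 MΩ.
Now apply the divider: V_out = 9.43 × 0.3162 = 2.982 V.

V_out ≈ 2.98 V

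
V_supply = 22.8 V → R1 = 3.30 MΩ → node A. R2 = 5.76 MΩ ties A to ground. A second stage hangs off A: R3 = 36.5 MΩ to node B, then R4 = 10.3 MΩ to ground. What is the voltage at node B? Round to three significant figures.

Node A sees R2 in parallel with the series input of stage 2, R3 + R4 = 46.80 MΩ.
R2 ‖ (R3+R4) = 5.129 MΩ.
So V_A = 22.8 × 0.6085 = 13.87 V.
Then the unloaded second divider: V_B = V_A × R4/(R3+R4) = 13.87 × 0.2201 = 3.053 V.

V_B ≈ 3.05 V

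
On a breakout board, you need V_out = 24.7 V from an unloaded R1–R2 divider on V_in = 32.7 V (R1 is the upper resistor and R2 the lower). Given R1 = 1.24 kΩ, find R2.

R2 ≈ 3.83 kΩ

Required fraction k = V_out/V_in = 0.7554.
So R2 = R1 · V_out/(V_in − V_out) = 1.24 × 24.7/(32.7 − 24.7) = 1.24 × 3.087 = 3.828 kΩ.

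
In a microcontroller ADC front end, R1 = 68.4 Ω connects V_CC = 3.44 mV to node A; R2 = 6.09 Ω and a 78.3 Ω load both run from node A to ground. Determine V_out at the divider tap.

V_out ≈ 0.262 mV

First combine the lower leg with the load: R2 ‖ R_L = 5.651 Ω.
Then V_out = V_CC · R2'/(R1 + R2') = 3.44 × 5.651/74.05 = 0.2625 mV.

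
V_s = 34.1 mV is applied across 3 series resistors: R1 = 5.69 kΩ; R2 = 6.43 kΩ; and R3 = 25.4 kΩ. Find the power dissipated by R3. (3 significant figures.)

P ≈ 21.0 nW

The common current is I = 34.1/37.52 = 0.9088 µA.
V(R3) = I·R = 23.08 mV; P = V·I = 23.08 × 0.9088 = 20.98 nW.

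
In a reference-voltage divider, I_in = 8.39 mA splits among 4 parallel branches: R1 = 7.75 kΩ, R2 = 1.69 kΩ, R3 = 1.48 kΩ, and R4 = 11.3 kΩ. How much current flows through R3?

I ≈ 3.82 mA

Conductances: ΣG = 1/7.75 + 1/1.69 + 1/1.48 + 1/11.3 = 1.485 (1/kΩ).
R3 takes the fraction G_k/ΣG = 0.6757/1.485 = 0.4550, so I = 8.39 × 0.4550 = 3.818 mA.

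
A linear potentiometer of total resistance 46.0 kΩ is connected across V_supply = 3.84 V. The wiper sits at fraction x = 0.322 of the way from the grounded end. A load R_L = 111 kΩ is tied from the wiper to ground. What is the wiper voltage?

The pot divides into 31.19 kΩ above the wiper and 14.81 kΩ below.
R_L loads the lower segment: effective lower R = 13.07 kΩ.
V_out = 3.84 × 13.07/(31.19 + 13.07) = 1.134 V.

V_out ≈ 1.13 V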